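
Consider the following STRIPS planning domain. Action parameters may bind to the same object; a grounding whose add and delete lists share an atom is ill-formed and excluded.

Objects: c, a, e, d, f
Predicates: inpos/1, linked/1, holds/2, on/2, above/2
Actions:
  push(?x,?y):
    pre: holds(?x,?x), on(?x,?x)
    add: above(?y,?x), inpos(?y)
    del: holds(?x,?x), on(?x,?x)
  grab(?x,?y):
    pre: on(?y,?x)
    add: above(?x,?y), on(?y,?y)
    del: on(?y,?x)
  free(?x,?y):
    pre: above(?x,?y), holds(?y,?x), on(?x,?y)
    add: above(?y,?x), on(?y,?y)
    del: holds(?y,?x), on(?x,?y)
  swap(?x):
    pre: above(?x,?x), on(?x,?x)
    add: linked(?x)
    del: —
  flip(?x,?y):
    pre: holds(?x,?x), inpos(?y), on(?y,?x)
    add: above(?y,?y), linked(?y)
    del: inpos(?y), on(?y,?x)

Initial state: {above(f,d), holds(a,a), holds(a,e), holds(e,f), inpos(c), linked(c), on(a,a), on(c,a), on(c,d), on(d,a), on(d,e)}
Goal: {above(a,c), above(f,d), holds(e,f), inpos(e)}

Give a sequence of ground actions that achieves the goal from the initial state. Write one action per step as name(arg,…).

1. push(a,e)  →  {above(e,a), above(f,d), holds(a,e), holds(e,f), inpos(c), inpos(e), linked(c), on(c,a), on(c,d), on(d,a), on(d,e)}
2. grab(a,c)  →  {above(a,c), above(e,a), above(f,d), holds(a,e), holds(e,f), inpos(c), inpos(e), linked(c), on(c,c), on(c,d), on(d,a), on(d,e)}

push(a,e); grab(a,c)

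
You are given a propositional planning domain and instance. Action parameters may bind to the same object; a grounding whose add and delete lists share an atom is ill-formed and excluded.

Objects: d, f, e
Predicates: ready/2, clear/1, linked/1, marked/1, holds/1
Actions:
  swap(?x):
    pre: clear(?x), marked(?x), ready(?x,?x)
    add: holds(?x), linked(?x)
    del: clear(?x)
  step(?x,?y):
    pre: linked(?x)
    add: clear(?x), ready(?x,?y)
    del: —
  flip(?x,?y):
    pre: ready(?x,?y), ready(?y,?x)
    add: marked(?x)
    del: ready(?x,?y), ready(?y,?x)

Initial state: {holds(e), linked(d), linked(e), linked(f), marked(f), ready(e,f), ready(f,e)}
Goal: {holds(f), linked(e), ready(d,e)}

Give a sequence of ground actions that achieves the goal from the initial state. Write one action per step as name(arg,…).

step(d,e); step(f,f); swap(f)

1. step(d,e)  →  {clear(d), holds(e), linked(d), linked(e), linked(f), marked(f), ready(d,e), ready(e,f), ready(f,e)}
2. step(f,f)  →  {clear(d), clear(f), holds(e), linked(d), linked(e), linked(f), marked(f), ready(d,e), ready(e,f), ready(f,e), ready(f,f)}
3. swap(f)  →  {clear(d), holds(e), holds(f), linked(d), linked(e), linked(f), marked(f), ready(d,e), ready(e,f), ready(f,e), ready(f,f)}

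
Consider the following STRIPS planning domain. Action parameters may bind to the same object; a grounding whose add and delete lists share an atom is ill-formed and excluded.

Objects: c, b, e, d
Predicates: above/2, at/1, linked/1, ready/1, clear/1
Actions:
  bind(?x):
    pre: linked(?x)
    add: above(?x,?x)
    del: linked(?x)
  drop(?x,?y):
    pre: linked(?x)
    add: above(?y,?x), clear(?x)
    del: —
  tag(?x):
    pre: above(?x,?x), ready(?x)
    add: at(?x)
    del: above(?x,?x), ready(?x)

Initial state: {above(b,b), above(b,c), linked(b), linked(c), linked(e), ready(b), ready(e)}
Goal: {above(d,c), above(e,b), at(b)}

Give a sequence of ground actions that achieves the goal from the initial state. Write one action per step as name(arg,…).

1. drop(c,d)  →  {above(b,b), above(b,c), above(d,c), clear(c), linked(b), linked(c), linked(e), ready(b), ready(e)}
2. drop(b,e)  →  {above(b,b), above(b,c), above(d,c), above(e,b), clear(b), clear(c), linked(b), linked(c), linked(e), ready(b), ready(e)}
3. tag(b)  →  {above(b,c), above(d,c), above(e,b), at(b), clear(b), clear(c), linked(b), linked(c), linked(e), ready(e)}

drop(c,d); drop(b,e); tag(b)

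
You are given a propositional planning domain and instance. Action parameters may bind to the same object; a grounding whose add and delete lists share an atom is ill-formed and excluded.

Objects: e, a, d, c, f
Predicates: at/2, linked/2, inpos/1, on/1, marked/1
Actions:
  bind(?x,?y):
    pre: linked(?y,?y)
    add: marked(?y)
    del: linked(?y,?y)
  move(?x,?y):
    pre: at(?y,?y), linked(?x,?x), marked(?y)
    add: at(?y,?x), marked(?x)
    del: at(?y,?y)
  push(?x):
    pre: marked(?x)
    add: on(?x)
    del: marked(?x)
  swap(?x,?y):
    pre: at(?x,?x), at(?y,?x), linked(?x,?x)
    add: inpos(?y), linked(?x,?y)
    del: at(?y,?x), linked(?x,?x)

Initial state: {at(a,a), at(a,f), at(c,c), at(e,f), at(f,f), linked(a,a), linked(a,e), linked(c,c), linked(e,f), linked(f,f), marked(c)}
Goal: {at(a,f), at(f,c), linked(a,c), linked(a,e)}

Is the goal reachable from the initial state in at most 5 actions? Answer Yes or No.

1. bind(e,f)  →  {at(a,a), at(a,f), at(c,c), at(e,f), at(f,f), linked(a,a), linked(a,e), linked(c,c), linked(e,f), marked(c), marked(f)}
2. move(a,c)  →  {at(a,a), at(a,f), at(c,a), at(e,f), at(f,f), linked(a,a), linked(a,e), linked(c,c), linked(e,f), marked(a), marked(c), marked(f)}
3. move(c,f)  →  {at(a,a), at(a,f), at(c,a), at(e,f), at(f,c), linked(a,a), linked(a,e), linked(c,c), linked(e,f), marked(a), marked(c), marked(f)}
4. swap(a,c)  →  {at(a,a), at(a,f), at(e,f), at(f,c), inpos(c), linked(a,c), linked(a,e), linked(c,c), linked(e,f), marked(a), marked(c), marked(f)}
optimal plan length = 4; 4 ≤ 5

Yes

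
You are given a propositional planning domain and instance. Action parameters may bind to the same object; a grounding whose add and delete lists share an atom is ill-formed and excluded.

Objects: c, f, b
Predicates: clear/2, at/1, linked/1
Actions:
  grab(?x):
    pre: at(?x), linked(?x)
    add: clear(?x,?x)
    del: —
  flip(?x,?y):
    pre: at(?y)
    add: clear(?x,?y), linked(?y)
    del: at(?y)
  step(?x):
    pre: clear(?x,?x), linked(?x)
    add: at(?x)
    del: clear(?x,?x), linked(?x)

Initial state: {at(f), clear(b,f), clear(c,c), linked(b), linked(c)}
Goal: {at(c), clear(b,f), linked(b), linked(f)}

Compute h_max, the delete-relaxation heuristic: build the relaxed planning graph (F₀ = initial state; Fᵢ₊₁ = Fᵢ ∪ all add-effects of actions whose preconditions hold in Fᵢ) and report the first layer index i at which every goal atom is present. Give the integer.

1

F0 = init (5 atoms)
F1 = F0 ∪ {at(c), clear(c,f), clear(f,f), linked(f)}  (9 atoms)
goal ⊆ F1  ⇒  h_max = 1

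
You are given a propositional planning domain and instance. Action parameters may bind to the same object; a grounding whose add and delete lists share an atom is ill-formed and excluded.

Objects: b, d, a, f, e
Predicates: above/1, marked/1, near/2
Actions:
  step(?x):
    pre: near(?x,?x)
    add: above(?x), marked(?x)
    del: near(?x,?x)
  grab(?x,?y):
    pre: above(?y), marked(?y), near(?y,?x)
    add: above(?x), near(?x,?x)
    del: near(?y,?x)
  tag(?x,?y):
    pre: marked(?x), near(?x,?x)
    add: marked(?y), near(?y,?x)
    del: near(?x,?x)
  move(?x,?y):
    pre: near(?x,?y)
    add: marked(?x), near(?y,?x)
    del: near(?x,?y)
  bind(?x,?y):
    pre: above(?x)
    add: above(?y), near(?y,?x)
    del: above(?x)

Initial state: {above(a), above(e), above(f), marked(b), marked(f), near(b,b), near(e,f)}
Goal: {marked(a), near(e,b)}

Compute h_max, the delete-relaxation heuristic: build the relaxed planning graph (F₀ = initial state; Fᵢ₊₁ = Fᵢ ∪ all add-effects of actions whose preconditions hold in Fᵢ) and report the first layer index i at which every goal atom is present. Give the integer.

1

F0 = init (7 atoms)
F1 = F0 ∪ {above(b), above(d), marked(a), marked(d), marked(e), near(a,b), near(a,e), near(a,f), near(b,a), near(b,e), near(b,f), near(d,a), near(d,b), near(d,e), near(d,f), near(e,a), near(e,b), near(f,a), near(f,b), near(f,e)}  (27 atoms)
goal ⊆ F1  ⇒  h_max = 1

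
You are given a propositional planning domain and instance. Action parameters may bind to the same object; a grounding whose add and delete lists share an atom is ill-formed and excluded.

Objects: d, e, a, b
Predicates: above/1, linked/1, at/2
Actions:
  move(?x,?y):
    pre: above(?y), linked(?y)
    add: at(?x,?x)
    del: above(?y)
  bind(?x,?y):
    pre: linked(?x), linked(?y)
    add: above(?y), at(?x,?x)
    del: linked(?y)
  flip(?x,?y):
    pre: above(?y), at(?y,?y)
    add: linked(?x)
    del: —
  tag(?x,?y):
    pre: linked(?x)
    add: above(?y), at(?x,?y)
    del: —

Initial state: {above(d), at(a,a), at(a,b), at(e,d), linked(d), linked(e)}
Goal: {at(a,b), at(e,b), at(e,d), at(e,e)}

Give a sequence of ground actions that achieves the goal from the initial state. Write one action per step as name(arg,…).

1. move(e,d)  →  {at(a,a), at(a,b), at(e,d), at(e,e), linked(d), linked(e)}
2. tag(e,b)  →  {above(b), at(a,a), at(a,b), at(e,b), at(e,d), at(e,e), linked(d), linked(e)}

move(e,d); tag(e,b)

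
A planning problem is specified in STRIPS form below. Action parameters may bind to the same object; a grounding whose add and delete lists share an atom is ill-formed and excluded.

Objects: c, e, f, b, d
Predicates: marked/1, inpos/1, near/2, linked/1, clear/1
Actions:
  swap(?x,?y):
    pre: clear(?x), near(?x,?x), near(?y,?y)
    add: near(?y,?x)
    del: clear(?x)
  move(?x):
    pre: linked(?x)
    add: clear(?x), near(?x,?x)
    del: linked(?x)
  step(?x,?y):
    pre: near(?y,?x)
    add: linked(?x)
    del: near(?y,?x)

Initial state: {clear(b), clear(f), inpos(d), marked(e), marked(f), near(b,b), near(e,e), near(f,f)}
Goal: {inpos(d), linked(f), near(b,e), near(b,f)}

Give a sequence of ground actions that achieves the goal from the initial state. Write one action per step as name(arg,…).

swap(f,b); step(e,e); move(e); swap(e,b); step(f,f)

1. swap(f,b)  →  {clear(b), inpos(d), marked(e), marked(f), near(b,b), near(b,f), near(e,e), near(f,f)}
2. step(e,e)  →  {clear(b), inpos(d), linked(e), marked(e), marked(f), near(b,b), near(b,f), near(f,f)}
3. move(e)  →  {clear(b), clear(e), inpos(d), marked(e), marked(f), near(b,b), near(b,f), near(e,e), near(f,f)}
4. swap(e,b)  →  {clear(b), inpos(d), marked(e), marked(f), near(b,b), near(b,e), near(b,f), near(e,e), near(f,f)}
5. step(f,f)  →  {clear(b), inpos(d), linked(f), marked(e), marked(f), near(b,b), near(b,e), near(b,f), near(e,e)}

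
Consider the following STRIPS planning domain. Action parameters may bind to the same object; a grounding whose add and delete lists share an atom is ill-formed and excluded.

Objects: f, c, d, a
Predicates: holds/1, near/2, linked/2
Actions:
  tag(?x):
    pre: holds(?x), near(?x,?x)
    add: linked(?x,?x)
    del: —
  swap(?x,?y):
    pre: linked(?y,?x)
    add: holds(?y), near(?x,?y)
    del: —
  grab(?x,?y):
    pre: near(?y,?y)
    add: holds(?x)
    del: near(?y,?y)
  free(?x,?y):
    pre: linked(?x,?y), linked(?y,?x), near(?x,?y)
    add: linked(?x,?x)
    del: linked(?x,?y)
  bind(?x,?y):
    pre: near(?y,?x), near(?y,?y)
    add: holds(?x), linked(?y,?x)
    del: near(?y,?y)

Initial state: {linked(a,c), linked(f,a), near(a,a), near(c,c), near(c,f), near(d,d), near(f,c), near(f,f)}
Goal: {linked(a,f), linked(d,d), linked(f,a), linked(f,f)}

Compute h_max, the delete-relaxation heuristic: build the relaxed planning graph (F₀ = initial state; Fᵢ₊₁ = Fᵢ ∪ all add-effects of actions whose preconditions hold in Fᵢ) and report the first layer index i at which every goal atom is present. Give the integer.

F0 = init (8 atoms)
F1 = F0 ∪ {holds(a), holds(c), holds(d), holds(f), linked(a,a), linked(c,c), linked(c,f), linked(d,d), linked(f,c), linked(f,f), near(a,f), near(c,a)}  (20 atoms)
F2 = F1 ∪ {linked(a,f), linked(c,a)}  (22 atoms)
goal ⊆ F2  ⇒  h_max = 2

2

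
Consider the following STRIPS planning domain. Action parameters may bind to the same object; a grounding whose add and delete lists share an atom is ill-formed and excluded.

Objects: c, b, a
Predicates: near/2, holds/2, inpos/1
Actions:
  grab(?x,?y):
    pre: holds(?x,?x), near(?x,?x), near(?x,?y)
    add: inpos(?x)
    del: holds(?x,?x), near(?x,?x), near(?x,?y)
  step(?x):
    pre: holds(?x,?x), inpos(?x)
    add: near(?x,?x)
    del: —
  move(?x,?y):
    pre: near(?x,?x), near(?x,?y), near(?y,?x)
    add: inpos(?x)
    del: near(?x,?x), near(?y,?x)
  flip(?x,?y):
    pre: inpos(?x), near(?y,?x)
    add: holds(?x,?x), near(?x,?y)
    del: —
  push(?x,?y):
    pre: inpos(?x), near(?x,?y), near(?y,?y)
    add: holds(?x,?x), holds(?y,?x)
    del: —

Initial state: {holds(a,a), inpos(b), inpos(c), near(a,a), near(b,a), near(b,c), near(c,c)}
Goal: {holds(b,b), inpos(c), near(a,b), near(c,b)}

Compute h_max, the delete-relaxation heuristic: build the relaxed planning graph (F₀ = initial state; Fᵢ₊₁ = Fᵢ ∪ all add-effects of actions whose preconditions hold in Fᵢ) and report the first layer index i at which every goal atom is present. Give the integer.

F0 = init (7 atoms)
F1 = F0 ∪ {holds(a,b), holds(b,b), holds(c,b), holds(c,c), inpos(a), near(c,b)}  (13 atoms)
F2 = F1 ∪ {near(a,b), near(b,b)}  (15 atoms)
goal ⊆ F2  ⇒  h_max = 2

2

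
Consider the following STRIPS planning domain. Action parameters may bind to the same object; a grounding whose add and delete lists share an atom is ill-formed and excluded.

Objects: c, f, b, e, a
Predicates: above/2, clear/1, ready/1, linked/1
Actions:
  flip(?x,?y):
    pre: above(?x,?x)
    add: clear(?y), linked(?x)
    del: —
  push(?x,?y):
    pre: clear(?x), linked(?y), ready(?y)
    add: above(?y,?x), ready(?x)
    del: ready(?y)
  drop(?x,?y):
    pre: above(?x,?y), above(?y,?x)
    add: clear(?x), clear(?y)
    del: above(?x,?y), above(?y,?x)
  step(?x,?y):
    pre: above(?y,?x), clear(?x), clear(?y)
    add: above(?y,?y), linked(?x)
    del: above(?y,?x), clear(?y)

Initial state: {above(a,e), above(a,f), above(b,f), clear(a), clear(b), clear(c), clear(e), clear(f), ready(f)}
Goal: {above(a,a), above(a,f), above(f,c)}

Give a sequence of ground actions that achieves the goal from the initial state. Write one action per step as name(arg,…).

1. step(f,b)  →  {above(a,e), above(a,f), above(b,b), clear(a), clear(c), clear(e), clear(f), linked(f), ready(f)}
2. push(c,f)  →  {above(a,e), above(a,f), above(b,b), above(f,c), clear(a), clear(c), clear(e), clear(f), linked(f), ready(c)}
3. step(e,a)  →  {above(a,a), above(a,f), above(b,b), above(f,c), clear(c), clear(e), clear(f), linked(e), linked(f), ready(c)}

step(f,b); push(c,f); step(e,a)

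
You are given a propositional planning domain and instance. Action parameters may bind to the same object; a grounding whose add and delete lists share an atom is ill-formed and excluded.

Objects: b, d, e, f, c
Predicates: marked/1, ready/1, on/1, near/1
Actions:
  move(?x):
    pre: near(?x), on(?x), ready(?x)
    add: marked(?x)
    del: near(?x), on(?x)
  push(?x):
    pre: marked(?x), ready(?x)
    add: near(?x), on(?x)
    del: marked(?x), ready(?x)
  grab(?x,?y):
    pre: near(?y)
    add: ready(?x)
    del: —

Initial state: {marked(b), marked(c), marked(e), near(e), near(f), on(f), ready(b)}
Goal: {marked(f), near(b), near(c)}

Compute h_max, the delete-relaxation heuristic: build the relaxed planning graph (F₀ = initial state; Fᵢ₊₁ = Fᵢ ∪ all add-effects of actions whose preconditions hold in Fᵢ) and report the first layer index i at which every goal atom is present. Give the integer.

2

F0 = init (7 atoms)
F1 = F0 ∪ {near(b), on(b), ready(c), ready(d), ready(e), ready(f)}  (13 atoms)
F2 = F1 ∪ {marked(f), near(c), on(c), on(e)}  (17 atoms)
goal ⊆ F2  ⇒  h_max = 2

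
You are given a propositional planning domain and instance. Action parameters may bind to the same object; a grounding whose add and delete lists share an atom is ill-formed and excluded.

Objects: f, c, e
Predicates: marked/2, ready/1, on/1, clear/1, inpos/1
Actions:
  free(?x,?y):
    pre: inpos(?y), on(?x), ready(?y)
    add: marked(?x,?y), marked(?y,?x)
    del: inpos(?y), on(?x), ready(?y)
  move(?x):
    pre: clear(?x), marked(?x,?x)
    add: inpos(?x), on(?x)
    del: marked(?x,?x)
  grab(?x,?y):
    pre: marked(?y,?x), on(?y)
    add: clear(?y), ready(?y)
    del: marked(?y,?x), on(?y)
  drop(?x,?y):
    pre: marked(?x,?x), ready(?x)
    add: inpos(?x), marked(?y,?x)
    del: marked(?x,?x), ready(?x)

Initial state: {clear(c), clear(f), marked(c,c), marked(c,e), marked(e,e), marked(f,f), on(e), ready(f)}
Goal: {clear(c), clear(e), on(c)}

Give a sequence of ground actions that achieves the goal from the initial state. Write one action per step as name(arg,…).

move(c); grab(e,e)

1. move(c)  →  {clear(c), clear(f), inpos(c), marked(c,e), marked(e,e), marked(f,f), on(c), on(e), ready(f)}
2. grab(e,e)  →  {clear(c), clear(e), clear(f), inpos(c), marked(c,e), marked(f,f), on(c), ready(e), ready(f)}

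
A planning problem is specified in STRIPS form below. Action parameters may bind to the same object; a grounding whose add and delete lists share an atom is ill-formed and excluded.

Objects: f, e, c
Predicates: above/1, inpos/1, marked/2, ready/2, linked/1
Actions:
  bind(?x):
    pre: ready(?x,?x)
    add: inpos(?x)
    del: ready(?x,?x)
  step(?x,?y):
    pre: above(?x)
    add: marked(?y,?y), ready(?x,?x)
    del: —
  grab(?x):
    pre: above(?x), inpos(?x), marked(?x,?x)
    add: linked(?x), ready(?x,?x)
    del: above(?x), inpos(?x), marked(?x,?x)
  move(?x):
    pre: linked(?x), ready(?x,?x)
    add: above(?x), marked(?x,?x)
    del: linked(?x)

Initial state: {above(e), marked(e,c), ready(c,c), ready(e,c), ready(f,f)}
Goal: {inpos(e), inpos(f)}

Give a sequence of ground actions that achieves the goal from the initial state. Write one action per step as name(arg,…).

1. bind(f)  →  {above(e), inpos(f), marked(e,c), ready(c,c), ready(e,c)}
2. step(e,f)  →  {above(e), inpos(f), marked(e,c), marked(f,f), ready(c,c), ready(e,c), ready(e,e)}
3. bind(e)  →  {above(e), inpos(e), inpos(f), marked(e,c), marked(f,f), ready(c,c), ready(e,c)}

bind(f); step(e,f); bind(e)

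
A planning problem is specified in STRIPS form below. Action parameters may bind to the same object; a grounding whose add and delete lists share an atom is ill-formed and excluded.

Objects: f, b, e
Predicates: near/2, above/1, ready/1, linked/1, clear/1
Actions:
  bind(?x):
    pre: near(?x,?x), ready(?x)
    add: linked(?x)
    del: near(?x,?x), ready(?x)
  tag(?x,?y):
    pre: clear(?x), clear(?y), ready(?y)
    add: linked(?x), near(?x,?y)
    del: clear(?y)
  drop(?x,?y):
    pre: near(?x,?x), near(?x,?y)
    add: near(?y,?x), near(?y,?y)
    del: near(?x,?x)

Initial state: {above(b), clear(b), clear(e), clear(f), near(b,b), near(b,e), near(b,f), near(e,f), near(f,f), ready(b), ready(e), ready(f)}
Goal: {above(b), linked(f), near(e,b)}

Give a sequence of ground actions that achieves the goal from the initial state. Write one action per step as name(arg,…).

1. bind(f)  →  {above(b), clear(b), clear(e), clear(f), linked(f), near(b,b), near(b,e), near(b,f), near(e,f), ready(b), ready(e)}
2. tag(e,b)  →  {above(b), clear(e), clear(f), linked(e), linked(f), near(b,b), near(b,e), near(b,f), near(e,b), near(e,f), ready(b), ready(e)}

bind(f); tag(e,b)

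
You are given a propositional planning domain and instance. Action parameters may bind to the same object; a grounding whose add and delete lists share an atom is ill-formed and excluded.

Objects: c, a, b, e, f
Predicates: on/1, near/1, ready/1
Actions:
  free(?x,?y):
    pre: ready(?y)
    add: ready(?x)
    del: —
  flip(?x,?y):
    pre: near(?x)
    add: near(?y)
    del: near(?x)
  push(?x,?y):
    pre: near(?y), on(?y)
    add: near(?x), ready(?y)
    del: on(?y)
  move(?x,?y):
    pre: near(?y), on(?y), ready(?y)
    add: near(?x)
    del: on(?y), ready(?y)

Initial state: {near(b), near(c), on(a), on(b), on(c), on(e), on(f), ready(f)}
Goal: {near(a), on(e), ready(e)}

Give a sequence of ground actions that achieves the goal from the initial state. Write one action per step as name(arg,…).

free(e,f); flip(c,a)

1. free(e,f)  →  {near(b), near(c), on(a), on(b), on(c), on(e), on(f), ready(e), ready(f)}
2. flip(c,a)  →  {near(a), near(b), on(a), on(b), on(c), on(e), on(f), ready(e), ready(f)}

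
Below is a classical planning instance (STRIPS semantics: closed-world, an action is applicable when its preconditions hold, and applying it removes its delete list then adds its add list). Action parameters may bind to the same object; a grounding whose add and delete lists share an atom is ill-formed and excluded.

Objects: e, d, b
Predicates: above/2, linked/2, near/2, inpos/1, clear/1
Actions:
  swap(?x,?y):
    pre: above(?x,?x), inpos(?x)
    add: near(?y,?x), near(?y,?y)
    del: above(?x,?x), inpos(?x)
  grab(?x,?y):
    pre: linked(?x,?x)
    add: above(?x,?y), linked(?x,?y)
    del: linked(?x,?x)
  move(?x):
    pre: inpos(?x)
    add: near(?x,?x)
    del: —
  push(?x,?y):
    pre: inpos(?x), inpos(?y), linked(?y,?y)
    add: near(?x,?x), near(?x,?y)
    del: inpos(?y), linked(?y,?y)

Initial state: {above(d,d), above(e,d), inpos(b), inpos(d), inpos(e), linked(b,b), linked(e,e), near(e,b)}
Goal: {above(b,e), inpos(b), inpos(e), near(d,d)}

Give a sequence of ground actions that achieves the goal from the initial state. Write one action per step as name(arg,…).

1. swap(d,d)  →  {above(e,d), inpos(b), inpos(e), linked(b,b), linked(e,e), near(d,d), near(e,b)}
2. grab(b,e)  →  {above(b,e), above(e,d), inpos(b), inpos(e), linked(b,e), linked(e,e), near(d,d), near(e,b)}

swap(d,d); grab(b,e)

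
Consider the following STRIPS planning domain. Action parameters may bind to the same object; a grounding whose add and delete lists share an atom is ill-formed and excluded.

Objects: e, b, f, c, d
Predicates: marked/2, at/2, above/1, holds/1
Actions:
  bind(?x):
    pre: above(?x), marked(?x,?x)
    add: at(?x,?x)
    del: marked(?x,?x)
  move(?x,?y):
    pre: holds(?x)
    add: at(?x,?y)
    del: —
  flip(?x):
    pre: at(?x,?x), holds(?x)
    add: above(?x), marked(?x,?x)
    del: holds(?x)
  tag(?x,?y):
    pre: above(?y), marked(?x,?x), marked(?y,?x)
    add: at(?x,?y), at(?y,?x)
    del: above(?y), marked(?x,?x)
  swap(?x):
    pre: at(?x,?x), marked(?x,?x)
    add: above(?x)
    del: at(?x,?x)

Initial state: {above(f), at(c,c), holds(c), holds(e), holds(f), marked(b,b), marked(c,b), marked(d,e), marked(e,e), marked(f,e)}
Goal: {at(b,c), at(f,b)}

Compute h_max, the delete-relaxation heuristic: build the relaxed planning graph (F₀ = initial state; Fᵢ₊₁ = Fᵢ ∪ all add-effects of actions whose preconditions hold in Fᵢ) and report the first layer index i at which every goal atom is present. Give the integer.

F0 = init (10 atoms)
F1 = F0 ∪ {above(c), at(c,b), at(c,d), at(c,e), at(c,f), at(e,b), at(e,c), at(e,d), at(e,e), at(e,f), at(f,b), at(f,c), at(f,d), at(f,e), at(f,f), marked(c,c)}  (26 atoms)
F2 = F1 ∪ {above(e), at(b,c), marked(f,f)}  (29 atoms)
goal ⊆ F2  ⇒  h_max = 2

2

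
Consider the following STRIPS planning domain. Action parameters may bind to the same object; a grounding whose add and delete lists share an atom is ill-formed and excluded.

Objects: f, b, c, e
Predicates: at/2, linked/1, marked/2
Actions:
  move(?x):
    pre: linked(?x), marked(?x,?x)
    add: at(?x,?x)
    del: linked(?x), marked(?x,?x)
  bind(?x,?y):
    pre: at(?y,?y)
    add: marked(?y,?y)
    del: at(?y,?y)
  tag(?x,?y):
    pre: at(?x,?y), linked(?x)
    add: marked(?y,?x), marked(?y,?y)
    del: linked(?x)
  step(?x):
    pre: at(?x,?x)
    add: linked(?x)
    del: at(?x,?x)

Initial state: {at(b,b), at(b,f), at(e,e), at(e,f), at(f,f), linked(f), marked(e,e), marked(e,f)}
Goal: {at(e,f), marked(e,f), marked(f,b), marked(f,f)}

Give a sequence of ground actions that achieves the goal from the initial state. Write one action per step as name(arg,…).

1. step(b)  →  {at(b,f), at(e,e), at(e,f), at(f,f), linked(b), linked(f), marked(e,e), marked(e,f)}
2. tag(b,f)  →  {at(b,f), at(e,e), at(e,f), at(f,f), linked(f), marked(e,e), marked(e,f), marked(f,b), marked(f,f)}

step(b); tag(b,f)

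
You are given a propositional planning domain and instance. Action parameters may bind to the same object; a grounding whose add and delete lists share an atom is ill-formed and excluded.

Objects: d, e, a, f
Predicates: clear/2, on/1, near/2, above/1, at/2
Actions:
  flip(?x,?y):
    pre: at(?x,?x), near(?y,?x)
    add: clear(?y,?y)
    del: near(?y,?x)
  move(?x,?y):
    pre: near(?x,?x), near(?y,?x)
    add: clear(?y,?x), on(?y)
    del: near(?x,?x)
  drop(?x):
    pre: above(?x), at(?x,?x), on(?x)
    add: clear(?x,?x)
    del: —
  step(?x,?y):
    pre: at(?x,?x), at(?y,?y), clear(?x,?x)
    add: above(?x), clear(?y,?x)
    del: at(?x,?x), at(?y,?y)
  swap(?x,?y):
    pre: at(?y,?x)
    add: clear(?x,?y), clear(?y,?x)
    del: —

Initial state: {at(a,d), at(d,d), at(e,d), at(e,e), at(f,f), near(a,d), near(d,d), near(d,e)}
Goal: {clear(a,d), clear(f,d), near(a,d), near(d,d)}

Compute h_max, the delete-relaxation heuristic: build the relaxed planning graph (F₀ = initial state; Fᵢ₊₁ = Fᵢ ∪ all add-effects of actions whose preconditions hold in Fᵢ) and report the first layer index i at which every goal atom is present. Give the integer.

F0 = init (8 atoms)
F1 = F0 ∪ {clear(a,a), clear(a,d), clear(d,a), clear(d,d), clear(d,e), clear(e,d), clear(e,e), clear(f,f), on(a), on(d)}  (18 atoms)
F2 = F1 ∪ {above(d), above(e), above(f), clear(d,f), clear(e,f), clear(f,d), clear(f,e)}  (25 atoms)
goal ⊆ F2  ⇒  h_max = 2

2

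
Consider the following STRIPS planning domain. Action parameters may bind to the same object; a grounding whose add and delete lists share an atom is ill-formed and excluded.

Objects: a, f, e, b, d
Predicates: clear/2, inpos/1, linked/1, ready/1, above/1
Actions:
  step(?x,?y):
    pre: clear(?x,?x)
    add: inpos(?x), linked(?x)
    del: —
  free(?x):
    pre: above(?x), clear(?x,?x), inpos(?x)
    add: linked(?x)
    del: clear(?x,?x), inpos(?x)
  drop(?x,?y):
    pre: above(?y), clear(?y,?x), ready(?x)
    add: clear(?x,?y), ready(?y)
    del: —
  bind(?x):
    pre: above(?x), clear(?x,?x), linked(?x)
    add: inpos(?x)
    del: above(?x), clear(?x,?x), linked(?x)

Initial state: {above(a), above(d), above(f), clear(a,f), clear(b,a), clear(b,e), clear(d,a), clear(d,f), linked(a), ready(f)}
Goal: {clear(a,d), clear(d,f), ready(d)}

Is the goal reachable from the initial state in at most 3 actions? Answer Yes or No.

Yes

1. drop(f,a)  →  {above(a), above(d), above(f), clear(a,f), clear(b,a), clear(b,e), clear(d,a), clear(d,f), clear(f,a), linked(a), ready(a), ready(f)}
2. drop(a,d)  →  {above(a), above(d), above(f), clear(a,d), clear(a,f), clear(b,a), clear(b,e), clear(d,a), clear(d,f), clear(f,a), linked(a), ready(a), ready(d), ready(f)}
optimal plan length = 2; 2 ≤ 3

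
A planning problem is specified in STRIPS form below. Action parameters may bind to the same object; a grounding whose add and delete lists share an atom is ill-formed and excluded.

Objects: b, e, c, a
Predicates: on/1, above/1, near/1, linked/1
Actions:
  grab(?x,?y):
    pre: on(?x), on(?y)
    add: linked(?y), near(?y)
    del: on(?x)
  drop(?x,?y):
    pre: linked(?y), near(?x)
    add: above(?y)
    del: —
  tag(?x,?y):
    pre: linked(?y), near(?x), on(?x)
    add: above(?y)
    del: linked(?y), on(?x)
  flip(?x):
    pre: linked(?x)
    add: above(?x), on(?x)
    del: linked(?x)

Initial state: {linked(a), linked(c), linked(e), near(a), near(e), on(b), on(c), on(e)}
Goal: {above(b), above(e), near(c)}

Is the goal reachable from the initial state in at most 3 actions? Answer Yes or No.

No

1. grab(b,b)  →  {linked(a), linked(b), linked(c), linked(e), near(a), near(b), near(e), on(c), on(e)}
2. grab(e,c)  →  {linked(a), linked(b), linked(c), linked(e), near(a), near(b), near(c), near(e), on(c)}
3. drop(b,b)  →  {above(b), linked(a), linked(b), linked(c), linked(e), near(a), near(b), near(c), near(e), on(c)}
4. drop(b,e)  →  {above(b), above(e), linked(a), linked(b), linked(c), linked(e), near(a), near(b), near(c), near(e), on(c)}
optimal plan length = 4; 4 > 3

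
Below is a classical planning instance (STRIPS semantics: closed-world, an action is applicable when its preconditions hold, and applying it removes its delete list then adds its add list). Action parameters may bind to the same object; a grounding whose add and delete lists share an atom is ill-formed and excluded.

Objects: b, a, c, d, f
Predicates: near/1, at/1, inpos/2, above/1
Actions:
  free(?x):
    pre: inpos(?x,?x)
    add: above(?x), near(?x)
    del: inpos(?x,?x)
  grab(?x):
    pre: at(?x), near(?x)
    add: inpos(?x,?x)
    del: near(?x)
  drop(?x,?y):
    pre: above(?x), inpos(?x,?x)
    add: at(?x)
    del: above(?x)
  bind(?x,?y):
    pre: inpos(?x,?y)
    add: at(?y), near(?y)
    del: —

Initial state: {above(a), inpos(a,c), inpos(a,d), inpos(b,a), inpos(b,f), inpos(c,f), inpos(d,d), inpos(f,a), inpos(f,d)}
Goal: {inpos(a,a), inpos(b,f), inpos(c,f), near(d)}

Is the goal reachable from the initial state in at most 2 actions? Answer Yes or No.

1. free(d)  →  {above(a), above(d), inpos(a,c), inpos(a,d), inpos(b,a), inpos(b,f), inpos(c,f), inpos(f,a), inpos(f,d), near(d)}
2. bind(b,a)  →  {above(a), above(d), at(a), inpos(a,c), inpos(a,d), inpos(b,a), inpos(b,f), inpos(c,f), inpos(f,a), inpos(f,d), near(a), near(d)}
3. grab(a)  →  {above(a), above(d), at(a), inpos(a,a), inpos(a,c), inpos(a,d), inpos(b,a), inpos(b,f), inpos(c,f), inpos(f,a), inpos(f,d), near(d)}
optimal plan length = 3; 3 > 2

No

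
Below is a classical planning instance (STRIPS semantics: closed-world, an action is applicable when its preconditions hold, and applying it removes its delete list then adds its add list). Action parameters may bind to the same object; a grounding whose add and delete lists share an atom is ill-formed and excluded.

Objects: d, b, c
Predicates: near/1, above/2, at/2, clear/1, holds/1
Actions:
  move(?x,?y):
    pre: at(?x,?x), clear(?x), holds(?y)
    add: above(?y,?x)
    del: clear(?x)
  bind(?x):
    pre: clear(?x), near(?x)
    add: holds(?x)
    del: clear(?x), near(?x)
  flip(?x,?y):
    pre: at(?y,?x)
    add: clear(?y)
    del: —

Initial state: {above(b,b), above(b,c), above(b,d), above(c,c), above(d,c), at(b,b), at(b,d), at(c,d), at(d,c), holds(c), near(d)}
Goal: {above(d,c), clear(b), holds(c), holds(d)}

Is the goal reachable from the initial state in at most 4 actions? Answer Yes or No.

Yes

1. flip(d,b)  →  {above(b,b), above(b,c), above(b,d), above(c,c), above(d,c), at(b,b), at(b,d), at(c,d), at(d,c), clear(b), holds(c), near(d)}
2. flip(c,d)  →  {above(b,b), above(b,c), above(b,d), above(c,c), above(d,c), at(b,b), at(b,d), at(c,d), at(d,c), clear(b), clear(d), holds(c), near(d)}
3. bind(d)  →  {above(b,b), above(b,c), above(b,d), above(c,c), above(d,c), at(b,b), at(b,d), at(c,d), at(d,c), clear(b), holds(c), holds(d)}
optimal plan length = 3; 3 ≤ 4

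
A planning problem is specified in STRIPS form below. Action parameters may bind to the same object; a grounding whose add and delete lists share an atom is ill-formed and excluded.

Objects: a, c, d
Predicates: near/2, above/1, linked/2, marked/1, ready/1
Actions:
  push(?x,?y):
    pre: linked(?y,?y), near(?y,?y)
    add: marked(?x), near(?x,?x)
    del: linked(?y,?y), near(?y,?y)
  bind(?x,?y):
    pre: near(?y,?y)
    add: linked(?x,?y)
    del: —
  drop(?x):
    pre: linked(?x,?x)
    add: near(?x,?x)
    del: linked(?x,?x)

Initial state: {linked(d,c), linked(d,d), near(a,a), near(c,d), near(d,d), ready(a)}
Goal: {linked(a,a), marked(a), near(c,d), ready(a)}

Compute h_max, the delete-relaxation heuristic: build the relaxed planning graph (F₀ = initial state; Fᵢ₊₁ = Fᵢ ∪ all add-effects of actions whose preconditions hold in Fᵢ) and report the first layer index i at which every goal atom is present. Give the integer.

1

F0 = init (6 atoms)
F1 = F0 ∪ {linked(a,a), linked(a,d), linked(c,a), linked(c,d), linked(d,a), marked(a), marked(c), near(c,c)}  (14 atoms)
goal ⊆ F1  ⇒  h_max = 1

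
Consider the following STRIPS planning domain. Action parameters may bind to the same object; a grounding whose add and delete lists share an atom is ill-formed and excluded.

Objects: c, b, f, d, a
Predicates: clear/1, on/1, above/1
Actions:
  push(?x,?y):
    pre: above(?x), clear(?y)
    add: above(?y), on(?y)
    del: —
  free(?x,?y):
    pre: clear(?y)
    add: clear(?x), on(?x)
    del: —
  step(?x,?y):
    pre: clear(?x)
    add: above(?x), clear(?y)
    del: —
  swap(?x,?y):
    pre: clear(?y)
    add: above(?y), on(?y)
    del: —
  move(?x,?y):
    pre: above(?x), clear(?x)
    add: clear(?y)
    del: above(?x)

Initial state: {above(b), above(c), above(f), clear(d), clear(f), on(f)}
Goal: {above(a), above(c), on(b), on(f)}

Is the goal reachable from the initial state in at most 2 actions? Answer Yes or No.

1. free(b,f)  →  {above(b), above(c), above(f), clear(b), clear(d), clear(f), on(b), on(f)}
2. free(a,b)  →  {above(b), above(c), above(f), clear(a), clear(b), clear(d), clear(f), on(a), on(b), on(f)}
3. push(c,a)  →  {above(a), above(b), above(c), above(f), clear(a), clear(b), clear(d), clear(f), on(a), on(b), on(f)}
optimal plan length = 3; 3 > 2

No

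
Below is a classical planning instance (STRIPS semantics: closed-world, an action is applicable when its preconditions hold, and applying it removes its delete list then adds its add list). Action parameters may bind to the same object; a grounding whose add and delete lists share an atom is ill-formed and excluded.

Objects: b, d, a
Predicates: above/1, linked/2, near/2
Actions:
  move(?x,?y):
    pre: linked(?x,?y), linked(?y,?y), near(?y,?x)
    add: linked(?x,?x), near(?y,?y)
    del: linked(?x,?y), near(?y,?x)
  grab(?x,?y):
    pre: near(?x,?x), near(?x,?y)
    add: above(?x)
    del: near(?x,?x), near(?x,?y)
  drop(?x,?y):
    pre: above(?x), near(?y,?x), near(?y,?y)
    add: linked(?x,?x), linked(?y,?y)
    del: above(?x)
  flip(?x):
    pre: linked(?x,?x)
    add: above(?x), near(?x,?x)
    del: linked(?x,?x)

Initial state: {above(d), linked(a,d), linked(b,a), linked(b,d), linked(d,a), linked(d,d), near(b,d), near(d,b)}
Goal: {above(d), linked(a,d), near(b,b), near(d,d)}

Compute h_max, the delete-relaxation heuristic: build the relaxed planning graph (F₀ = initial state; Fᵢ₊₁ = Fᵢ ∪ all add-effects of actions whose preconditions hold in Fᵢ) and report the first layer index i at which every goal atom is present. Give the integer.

F0 = init (8 atoms)
F1 = F0 ∪ {linked(b,b), near(d,d)}  (10 atoms)
F2 = F1 ∪ {above(b), near(b,b)}  (12 atoms)
goal ⊆ F2  ⇒  h_max = 2

2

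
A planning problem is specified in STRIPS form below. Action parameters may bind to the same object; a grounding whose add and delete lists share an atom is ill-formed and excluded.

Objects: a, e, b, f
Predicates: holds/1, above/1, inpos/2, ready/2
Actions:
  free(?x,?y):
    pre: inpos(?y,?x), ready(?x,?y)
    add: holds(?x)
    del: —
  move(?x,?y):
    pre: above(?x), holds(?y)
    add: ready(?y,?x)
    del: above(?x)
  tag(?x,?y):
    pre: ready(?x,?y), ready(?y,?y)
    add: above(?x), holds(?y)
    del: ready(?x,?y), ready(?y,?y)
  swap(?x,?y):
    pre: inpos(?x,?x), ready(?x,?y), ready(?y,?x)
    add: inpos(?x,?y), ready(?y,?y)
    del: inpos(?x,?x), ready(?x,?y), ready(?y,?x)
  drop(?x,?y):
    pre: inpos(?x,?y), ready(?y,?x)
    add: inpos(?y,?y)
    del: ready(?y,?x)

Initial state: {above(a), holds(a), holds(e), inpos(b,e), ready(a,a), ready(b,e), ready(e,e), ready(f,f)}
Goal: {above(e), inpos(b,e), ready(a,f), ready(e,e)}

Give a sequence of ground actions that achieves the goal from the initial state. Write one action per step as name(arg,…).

1. move(a,e)  →  {holds(a), holds(e), inpos(b,e), ready(a,a), ready(b,e), ready(e,a), ready(e,e), ready(f,f)}
2. tag(e,a)  →  {above(e), holds(a), holds(e), inpos(b,e), ready(b,e), ready(e,e), ready(f,f)}
3. tag(f,f)  →  {above(e), above(f), holds(a), holds(e), holds(f), inpos(b,e), ready(b,e), ready(e,e)}
4. move(f,a)  →  {above(e), holds(a), holds(e), holds(f), inpos(b,e), ready(a,f), ready(b,e), ready(e,e)}

move(a,e); tag(e,a); tag(f,f); move(f,a)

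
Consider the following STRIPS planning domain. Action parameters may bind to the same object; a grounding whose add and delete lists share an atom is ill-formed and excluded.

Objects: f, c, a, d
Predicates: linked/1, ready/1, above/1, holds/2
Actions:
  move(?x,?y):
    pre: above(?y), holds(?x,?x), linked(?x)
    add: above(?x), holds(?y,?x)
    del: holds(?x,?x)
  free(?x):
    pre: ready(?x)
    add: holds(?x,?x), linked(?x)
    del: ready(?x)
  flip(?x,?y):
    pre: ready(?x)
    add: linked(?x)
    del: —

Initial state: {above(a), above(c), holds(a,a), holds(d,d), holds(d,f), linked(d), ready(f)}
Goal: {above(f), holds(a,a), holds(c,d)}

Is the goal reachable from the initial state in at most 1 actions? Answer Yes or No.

No

1. move(d,c)  →  {above(a), above(c), above(d), holds(a,a), holds(c,d), holds(d,f), linked(d), ready(f)}
2. free(f)  →  {above(a), above(c), above(d), holds(a,a), holds(c,d), holds(d,f), holds(f,f), linked(d), linked(f)}
3. move(f,c)  →  {above(a), above(c), above(d), above(f), holds(a,a), holds(c,d), holds(c,f), holds(d,f), linked(d), linked(f)}
optimal plan length = 3; 3 > 1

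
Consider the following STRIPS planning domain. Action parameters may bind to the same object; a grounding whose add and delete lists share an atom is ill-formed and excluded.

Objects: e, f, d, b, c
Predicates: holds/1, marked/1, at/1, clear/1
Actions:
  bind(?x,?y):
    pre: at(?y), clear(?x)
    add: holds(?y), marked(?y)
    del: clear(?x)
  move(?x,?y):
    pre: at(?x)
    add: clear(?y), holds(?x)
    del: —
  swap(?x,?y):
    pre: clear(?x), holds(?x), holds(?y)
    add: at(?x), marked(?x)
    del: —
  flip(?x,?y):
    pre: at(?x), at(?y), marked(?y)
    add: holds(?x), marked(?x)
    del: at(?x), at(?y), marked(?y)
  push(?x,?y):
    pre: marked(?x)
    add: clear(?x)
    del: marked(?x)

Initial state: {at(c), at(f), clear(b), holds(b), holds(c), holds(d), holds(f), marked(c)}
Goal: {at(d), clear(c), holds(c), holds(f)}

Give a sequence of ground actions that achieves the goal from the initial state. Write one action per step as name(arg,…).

1. move(f,d)  →  {at(c), at(f), clear(b), clear(d), holds(b), holds(c), holds(d), holds(f), marked(c)}
2. move(f,c)  →  {at(c), at(f), clear(b), clear(c), clear(d), holds(b), holds(c), holds(d), holds(f), marked(c)}
3. swap(d,f)  →  {at(c), at(d), at(f), clear(b), clear(c), clear(d), holds(b), holds(c), holds(d), holds(f), marked(c), marked(d)}

move(f,d); move(f,c); swap(d,f)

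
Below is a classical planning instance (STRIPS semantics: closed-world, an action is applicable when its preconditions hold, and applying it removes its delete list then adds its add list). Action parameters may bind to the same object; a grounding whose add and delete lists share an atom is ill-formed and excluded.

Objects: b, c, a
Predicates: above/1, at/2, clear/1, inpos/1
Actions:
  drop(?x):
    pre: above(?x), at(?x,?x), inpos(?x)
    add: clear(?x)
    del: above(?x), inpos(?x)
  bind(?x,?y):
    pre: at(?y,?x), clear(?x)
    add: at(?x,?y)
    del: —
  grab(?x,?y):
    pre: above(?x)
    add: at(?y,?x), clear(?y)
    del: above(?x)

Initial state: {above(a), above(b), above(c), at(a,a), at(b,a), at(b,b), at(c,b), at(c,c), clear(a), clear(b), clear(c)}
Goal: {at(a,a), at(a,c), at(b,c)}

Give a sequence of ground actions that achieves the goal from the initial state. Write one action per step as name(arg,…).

1. bind(b,c)  →  {above(a), above(b), above(c), at(a,a), at(b,a), at(b,b), at(b,c), at(c,b), at(c,c), clear(a), clear(b), clear(c)}
2. grab(c,a)  →  {above(a), above(b), at(a,a), at(a,c), at(b,a), at(b,b), at(b,c), at(c,b), at(c,c), clear(a), clear(b), clear(c)}

bind(b,c); grab(c,a)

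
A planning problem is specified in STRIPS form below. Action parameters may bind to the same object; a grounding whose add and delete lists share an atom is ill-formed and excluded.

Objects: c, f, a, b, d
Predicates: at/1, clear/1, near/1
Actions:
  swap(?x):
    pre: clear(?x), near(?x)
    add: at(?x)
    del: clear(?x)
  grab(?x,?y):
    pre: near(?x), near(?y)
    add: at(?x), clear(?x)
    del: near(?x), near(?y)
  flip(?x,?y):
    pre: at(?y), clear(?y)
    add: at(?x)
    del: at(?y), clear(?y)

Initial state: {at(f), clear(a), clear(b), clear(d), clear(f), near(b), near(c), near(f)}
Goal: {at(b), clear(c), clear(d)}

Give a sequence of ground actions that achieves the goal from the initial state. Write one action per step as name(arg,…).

swap(b); grab(c,c)

1. swap(b)  →  {at(b), at(f), clear(a), clear(d), clear(f), near(b), near(c), near(f)}
2. grab(c,c)  →  {at(b), at(c), at(f), clear(a), clear(c), clear(d), clear(f), near(b), near(f)}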